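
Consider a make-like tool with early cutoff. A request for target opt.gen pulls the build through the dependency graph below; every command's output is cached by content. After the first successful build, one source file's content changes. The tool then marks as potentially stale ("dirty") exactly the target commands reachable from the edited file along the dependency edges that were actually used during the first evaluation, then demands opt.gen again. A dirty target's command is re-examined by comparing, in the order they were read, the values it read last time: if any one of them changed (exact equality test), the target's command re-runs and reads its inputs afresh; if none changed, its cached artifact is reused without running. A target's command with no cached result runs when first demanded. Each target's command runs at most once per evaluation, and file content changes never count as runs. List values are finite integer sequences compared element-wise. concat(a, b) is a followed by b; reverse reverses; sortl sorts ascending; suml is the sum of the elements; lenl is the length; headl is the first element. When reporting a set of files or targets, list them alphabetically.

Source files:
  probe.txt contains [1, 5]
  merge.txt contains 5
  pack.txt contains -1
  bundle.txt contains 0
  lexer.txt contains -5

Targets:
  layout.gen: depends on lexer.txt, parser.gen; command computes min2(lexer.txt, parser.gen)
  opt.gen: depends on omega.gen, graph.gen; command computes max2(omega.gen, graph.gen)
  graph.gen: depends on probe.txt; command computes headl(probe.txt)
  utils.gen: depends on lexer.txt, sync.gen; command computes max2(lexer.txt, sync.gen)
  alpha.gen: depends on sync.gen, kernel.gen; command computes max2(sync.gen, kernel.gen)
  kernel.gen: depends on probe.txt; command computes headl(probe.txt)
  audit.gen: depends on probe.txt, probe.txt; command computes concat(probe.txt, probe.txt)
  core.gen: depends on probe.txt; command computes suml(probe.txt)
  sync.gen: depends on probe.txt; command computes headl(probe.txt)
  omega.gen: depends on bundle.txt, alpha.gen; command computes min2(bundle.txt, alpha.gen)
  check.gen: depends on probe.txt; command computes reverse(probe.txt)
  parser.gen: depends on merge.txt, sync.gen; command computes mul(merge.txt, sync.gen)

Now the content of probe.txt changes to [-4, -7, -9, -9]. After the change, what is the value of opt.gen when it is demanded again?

First demand of the output computes:
  graph.gen = headl([1, 5]) = 1
  kernel.gen = headl([1, 5]) = 1
  sync.gen = headl([1, 5]) = 1
  alpha.gen = max2(1, 1) = 1
  omega.gen = min2(0, 1) = 0
  opt.gen = max2(0, 1) = 1

After the edit, cleaning proceeds:
  graph.gen: a read changed (probe.txt [1, 5]->[-4, -7, -9, -9]) — executes, giving -4.
  kernel.gen: a read changed (probe.txt [1, 5]->[-4, -7, -9, -9]) — executes, giving -4.
  sync.gen: a read changed (probe.txt [1, 5]->[-4, -7, -9, -9]) — executes, giving -4.
  alpha.gen: a read changed (sync.gen 1->-4; kernel.gen 1->-4) — executes, giving -4.
  omega.gen: a read changed (alpha.gen 1->-4) — executes, giving -4.
  opt.gen: a read changed (omega.gen 0->-4; graph.gen 1->-4) — executes, giving -4.

Demanding opt.gen again yields -4.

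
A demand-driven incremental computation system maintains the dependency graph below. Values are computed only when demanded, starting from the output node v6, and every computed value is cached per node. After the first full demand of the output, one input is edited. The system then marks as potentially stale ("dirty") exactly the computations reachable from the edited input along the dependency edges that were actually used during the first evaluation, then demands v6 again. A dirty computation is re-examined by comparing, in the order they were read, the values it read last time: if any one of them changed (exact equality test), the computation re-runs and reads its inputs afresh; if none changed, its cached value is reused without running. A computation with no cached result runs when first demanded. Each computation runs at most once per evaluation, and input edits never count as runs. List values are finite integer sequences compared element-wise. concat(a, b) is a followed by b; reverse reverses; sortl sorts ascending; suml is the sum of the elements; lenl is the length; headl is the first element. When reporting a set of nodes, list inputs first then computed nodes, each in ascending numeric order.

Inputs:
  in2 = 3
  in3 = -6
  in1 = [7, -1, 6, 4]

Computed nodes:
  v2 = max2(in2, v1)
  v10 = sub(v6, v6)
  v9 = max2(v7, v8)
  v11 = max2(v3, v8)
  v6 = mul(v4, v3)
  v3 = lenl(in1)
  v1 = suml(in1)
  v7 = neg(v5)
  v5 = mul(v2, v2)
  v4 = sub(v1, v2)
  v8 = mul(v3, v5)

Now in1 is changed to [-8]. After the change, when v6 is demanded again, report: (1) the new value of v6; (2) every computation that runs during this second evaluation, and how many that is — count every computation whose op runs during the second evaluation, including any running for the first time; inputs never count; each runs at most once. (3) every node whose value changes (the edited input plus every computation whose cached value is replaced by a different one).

New value of v6: -11.
Computations that run: v1, v2, v3, v4, v6 — 5 in total.
Values that change: in1, v1, v2, v3, v4, v6.

First evaluation (everything demanded from the output):
  v1 = suml([7, -1, 6, 4]) = 16
  v2 = max2(3, 16) = 16
  v3 = lenl([7, -1, 6, 4]) = 4
  v4 = sub(16, 16) = 0
  v6 = mul(0, 4) = 0

Propagation after the edit:
  v1: runs — in1 [7, -1, 6, 4]->[-8]; result -8.
  v2: runs — v1 16->-8; result 3.
  v3: runs — in1 [7, -1, 6, 4]->[-8]; result 1.
  v4: runs — v1 16->-8; v2 16->3; result -11.
  v6: runs — v4 0->-11; v3 4->1; result -11.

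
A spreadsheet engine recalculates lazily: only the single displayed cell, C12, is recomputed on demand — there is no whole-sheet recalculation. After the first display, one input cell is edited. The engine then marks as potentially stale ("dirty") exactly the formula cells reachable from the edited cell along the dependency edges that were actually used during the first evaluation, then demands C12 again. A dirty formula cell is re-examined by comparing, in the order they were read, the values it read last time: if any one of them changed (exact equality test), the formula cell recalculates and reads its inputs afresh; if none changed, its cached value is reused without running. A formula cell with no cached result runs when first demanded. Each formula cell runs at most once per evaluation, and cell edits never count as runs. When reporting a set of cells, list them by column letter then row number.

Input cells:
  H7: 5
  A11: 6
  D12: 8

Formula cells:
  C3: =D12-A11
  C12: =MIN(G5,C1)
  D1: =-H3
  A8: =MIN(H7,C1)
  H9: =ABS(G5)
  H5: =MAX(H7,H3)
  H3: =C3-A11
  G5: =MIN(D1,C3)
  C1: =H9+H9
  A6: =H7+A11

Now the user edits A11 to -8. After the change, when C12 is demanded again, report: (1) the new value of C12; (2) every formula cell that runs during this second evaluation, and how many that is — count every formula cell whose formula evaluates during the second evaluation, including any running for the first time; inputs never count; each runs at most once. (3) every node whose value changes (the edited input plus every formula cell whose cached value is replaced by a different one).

First evaluation (everything demanded from the output):
  C3 = 8 - 6 = 2
  H3 = 2 - 6 = -4
  D1 = -(-4) = 4
  G5 = MIN(4, 2) = 2
  H9 = ABS(2) = 2
  C1 = 2 + 2 = 4
  C12 = MIN(2, 4) = 2

Propagation after the edit:
  C3: runs — A11 6->-8; result 16.
  H3: runs — C3 2->16; A11 6->-8; result 24.
  D1: runs — H3 -4->24; result -24.
  G5: runs — D1 4->-24; C3 2->16; result -24.
  H9: runs — G5 2->-24; result 24.
  C1: runs — H9 2->24; H9 2->24; result 48.
  C12: runs — G5 2->-24; C1 4->48; result -24.

New value of C12: -24.
Formula cells that run: C1, C3, C12, D1, G5, H3, H9 — 7 in total.
Values that change: A11, C1, C3, C12, D1, G5, H3, H9.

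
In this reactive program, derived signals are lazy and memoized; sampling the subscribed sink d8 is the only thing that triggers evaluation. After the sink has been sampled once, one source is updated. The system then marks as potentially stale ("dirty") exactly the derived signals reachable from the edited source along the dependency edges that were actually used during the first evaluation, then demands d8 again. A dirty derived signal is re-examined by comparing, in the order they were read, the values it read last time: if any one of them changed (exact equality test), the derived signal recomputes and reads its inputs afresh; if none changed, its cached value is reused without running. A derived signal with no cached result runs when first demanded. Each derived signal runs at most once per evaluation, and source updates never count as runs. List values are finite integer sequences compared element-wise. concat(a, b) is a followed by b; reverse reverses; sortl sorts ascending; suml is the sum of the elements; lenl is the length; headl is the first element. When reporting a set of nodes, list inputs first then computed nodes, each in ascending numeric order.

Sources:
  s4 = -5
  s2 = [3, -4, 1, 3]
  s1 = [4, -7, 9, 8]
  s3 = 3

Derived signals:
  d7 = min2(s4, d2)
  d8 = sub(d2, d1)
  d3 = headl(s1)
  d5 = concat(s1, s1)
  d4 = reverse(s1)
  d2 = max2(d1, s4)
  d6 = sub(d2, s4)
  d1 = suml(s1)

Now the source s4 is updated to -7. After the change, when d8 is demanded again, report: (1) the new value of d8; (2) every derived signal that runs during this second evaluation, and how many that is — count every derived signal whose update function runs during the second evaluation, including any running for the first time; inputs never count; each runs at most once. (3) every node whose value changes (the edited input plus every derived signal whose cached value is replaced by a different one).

Demanding d8 again yields 0.
1 derived signals run: d2.
The nodes whose values change: s4.
Note the absorption at d2: it re-runs yet its value is the same, leaving the output's value untouched.

First demand of the output computes:
  d1 = suml([4, -7, 9, 8]) = 14
  d2 = max2(14, -5) = 14
  d8 = sub(14, 14) = 0

After the edit, cleaning proceeds:
  d2: a read changed (s4 -5->-7) — executes, giving 14 — identical to its old value.
  d8: dirty, but its reads are unchanged (d2 unchanged, d1 unchanged); cached 0 stands.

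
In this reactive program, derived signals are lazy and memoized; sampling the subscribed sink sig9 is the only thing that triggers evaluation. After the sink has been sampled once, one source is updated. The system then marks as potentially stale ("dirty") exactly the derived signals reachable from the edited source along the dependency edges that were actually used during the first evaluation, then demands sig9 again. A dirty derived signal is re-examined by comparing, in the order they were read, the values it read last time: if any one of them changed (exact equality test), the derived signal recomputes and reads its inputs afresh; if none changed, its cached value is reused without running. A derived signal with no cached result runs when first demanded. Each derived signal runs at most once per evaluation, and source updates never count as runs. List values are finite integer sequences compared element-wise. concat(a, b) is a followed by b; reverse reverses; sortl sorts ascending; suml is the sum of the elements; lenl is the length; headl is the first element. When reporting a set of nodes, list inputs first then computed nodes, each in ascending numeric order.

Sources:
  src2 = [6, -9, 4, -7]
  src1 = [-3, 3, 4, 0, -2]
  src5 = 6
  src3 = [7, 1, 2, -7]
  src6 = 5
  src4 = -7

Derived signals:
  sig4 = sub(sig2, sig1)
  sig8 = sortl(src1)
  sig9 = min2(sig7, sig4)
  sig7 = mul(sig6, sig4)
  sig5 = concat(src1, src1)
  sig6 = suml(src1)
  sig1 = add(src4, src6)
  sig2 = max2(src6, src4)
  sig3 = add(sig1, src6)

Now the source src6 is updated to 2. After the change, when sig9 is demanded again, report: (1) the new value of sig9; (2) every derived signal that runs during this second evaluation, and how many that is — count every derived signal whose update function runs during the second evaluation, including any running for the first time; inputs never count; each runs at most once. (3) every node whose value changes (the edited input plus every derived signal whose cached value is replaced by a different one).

First demand of the output computes:
  sig1 = add(-7, 5) = -2
  sig2 = max2(5, -7) = 5
  sig4 = sub(5, -2) = 7
  sig6 = suml([-3, 3, 4, 0, -2]) = 2
  sig7 = mul(2, 7) = 14
  sig9 = min2(14, 7) = 7

After the edit, cleaning proceeds:
  sig1: a read changed (src6 5->2) — executes, giving -5.
  sig2: a read changed (src6 5->2) — executes, giving 2.
  sig4: a read changed (sig2 5->2; sig1 -2->-5) — executes, giving 7 — identical to its old value.
  sig7: dirty, but its reads are unchanged (sig6 unchanged, sig4 unchanged); cached 14 stands.
  sig9: dirty, but its reads are unchanged (sig7 unchanged, sig4 unchanged); cached 7 stands.

Note the absorption at sig4: it re-runs yet its value is the same, leaving the output's value untouched.

Demanding sig9 again yields 7.
3 derived signals run: sig1, sig2, sig4.
The nodes whose values change: src6, sig1, sig2.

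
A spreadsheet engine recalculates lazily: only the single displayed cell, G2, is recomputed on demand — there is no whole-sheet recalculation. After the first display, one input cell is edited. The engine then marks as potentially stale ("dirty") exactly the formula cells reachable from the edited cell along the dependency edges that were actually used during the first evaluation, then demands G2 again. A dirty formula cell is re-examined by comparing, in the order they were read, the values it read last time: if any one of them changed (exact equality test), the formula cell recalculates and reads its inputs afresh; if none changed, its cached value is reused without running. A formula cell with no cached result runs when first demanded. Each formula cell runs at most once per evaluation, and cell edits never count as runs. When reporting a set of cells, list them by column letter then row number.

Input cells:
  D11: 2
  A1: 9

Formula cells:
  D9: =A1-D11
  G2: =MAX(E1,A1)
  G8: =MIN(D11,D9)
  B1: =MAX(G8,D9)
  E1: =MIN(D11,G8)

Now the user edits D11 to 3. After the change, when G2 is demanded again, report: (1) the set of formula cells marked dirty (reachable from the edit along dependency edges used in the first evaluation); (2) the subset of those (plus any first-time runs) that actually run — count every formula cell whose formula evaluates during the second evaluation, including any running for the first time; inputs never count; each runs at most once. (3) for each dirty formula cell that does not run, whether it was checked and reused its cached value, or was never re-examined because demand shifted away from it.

Marked dirty: D9, E1, G2, G8.
Formula cells that run: D9, E1, G2, G8 — 4 in total.
Every dirty formula cell ran.

First evaluation (everything demanded from the output):
  D9 = 9 - 2 = 7
  G8 = MIN(2, 7) = 2
  E1 = MIN(2, 2) = 2
  G2 = MAX(2, 9) = 9

Propagation after the edit:
  D9: runs — D11 2->3; result 6.
  G8: runs — D11 2->3; D9 7->6; result 3.
  E1: runs — D11 2->3; G8 2->3; result 3.
  G2: runs — E1 2->3; result 9 (same value as before).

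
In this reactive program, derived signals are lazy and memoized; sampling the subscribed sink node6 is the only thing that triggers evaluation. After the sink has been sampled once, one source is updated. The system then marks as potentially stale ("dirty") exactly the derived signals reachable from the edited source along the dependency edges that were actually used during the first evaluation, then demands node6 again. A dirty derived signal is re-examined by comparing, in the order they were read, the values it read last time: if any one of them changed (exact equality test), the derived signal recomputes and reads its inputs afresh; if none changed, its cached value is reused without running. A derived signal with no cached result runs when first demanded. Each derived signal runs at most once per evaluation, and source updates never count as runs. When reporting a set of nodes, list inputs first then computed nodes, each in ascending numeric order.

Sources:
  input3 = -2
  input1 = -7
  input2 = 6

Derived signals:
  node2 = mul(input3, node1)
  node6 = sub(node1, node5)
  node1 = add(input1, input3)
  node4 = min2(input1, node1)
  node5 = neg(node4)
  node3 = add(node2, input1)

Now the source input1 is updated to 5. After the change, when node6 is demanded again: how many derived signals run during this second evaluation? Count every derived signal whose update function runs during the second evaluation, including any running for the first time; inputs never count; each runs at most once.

4 derived signals run: node1, node4, node5, node6.

First demand of the output computes:
  node1 = add(-7, -2) = -9
  node4 = min2(-7, -9) = -9
  node5 = neg(-9) = 9
  node6 = sub(-9, 9) = -18

After the edit, cleaning proceeds:
  node1: a read changed (input1 -7->5) — executes, giving 3.
  node4: a read changed (input1 -7->5; node1 -9->3) — executes, giving 3.
  node5: a read changed (node4 -9->3) — executes, giving -3.
  node6: a read changed (node1 -9->3; node5 9->-3) — executes, giving 6.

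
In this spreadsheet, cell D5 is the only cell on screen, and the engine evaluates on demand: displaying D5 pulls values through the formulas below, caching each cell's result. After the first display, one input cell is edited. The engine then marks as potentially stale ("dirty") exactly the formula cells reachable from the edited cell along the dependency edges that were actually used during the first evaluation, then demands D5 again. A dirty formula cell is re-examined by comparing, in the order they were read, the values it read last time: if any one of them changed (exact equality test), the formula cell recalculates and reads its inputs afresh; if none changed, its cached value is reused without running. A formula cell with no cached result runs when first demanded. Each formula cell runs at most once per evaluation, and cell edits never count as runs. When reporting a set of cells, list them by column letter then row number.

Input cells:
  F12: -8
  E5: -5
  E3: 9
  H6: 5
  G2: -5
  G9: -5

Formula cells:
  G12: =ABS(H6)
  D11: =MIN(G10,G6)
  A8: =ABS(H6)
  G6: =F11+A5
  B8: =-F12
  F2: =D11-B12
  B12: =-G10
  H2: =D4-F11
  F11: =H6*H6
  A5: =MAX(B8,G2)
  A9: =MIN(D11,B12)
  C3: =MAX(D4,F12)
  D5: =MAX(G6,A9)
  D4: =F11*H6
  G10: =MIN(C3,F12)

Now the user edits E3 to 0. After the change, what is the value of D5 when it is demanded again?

Initial pass — values computed on the first demand:
  B8 = -(-8) = 8
  A5 = MAX(8, -5) = 8
  F11 = 5 * 5 = 25
  D4 = 25 * 5 = 125
  C3 = MAX(125, -8) = 125
  G6 = 25 + 8 = 33
  G10 = MIN(125, -8) = -8
  B12 = -(-8) = 8
  D11 = MIN(-8, 33) = -8
  A9 = MIN(-8, 8) = -8
  D5 = MAX(33, -8) = 33

Second demand — change propagation:
  no demanded computation ever read E3, so the edit dirties nothing and nothing runs.

The important point: nothing the output needs ever reads E3, so the edit is invisible to it.

D5 now evaluates to 33.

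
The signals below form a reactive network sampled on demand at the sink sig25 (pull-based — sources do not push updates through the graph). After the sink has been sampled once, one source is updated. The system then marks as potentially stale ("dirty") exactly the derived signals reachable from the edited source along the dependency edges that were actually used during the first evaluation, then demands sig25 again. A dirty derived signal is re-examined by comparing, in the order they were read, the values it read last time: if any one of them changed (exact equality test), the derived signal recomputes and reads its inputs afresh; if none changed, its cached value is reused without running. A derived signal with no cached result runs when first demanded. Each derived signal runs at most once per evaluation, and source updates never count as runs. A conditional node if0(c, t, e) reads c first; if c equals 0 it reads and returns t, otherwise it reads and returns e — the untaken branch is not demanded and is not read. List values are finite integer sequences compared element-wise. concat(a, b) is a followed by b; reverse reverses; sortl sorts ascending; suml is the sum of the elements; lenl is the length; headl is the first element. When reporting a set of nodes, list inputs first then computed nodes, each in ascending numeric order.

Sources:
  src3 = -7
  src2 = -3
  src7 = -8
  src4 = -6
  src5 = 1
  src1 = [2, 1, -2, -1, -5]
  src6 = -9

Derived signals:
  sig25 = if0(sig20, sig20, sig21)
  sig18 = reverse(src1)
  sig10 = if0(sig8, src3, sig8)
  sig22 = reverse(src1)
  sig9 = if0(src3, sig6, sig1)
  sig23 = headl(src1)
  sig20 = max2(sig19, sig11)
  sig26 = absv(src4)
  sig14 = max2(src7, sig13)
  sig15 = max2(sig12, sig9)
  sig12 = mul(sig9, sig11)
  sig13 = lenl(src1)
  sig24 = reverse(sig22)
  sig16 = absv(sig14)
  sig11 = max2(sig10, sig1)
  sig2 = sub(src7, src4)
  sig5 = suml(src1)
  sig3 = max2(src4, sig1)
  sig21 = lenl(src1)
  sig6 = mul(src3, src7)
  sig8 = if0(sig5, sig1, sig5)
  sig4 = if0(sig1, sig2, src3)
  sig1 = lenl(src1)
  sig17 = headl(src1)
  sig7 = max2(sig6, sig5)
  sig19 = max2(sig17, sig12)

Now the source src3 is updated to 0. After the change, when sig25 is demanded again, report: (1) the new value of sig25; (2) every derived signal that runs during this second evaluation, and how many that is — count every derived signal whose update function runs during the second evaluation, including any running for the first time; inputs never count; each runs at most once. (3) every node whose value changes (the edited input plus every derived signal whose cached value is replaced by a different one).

sig25 now evaluates to 5.
Run set: sig6, sig9, sig12, sig19, sig20, sig25 (6 run).
Changed values: src3, sig9, sig12, sig19, sig20.
The important point: the flipped condition pulls in fresh nodes; sig6 runs for the first time.

Initial pass — values computed on the first demand:
  sig1 = lenl([2, 1, -2, -1, -5]) = 5
  sig5 = suml([2, 1, -2, -1, -5]) = -5
  sig8 = if0(sig5=-5 -> else branch sig5) = -5
  sig9 = if0(src3=-7 -> else branch sig1) = 5
  sig10 = if0(sig8=-5 -> else branch sig8) = -5
  sig11 = max2(-5, 5) = 5
  sig12 = mul(5, 5) = 25
  sig17 = headl([2, 1, -2, -1, -5]) = 2
  sig19 = max2(2, 25) = 25
  sig20 = max2(25, 5) = 25
  sig21 = lenl([2, 1, -2, -1, -5]) = 5
  sig25 = if0(sig20=25 -> else branch sig21) = 5

Second demand — change propagation:
  sig6: newly demanded (no cache) — executes and yields 0.
  sig9: re-runs because src3 -7->0; new result 0.
  sig12: re-runs because sig9 5->0; new result 0.
  sig19: re-runs because sig12 25->0; new result 2.
  sig20: re-runs because sig19 25->2; new result 5.
  sig25: re-runs because sig20 25->5; new result 5 (unchanged).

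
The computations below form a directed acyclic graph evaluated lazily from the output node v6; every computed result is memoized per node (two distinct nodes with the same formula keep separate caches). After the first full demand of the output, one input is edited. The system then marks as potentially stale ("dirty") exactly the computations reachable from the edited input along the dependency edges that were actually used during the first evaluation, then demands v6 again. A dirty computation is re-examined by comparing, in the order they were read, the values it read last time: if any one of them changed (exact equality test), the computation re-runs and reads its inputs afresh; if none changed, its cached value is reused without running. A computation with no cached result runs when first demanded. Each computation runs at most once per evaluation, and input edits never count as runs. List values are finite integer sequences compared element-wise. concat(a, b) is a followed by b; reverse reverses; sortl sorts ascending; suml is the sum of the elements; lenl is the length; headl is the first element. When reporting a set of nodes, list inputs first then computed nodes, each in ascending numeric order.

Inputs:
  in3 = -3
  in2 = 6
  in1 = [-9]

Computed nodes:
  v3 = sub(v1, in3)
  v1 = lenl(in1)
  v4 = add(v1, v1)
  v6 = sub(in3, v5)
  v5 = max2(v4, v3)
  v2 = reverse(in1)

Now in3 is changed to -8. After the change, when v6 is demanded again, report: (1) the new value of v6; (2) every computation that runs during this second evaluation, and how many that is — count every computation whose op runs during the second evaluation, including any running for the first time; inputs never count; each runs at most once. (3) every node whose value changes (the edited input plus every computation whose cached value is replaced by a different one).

First demand of the output computes:
  v1 = lenl([-9]) = 1
  v3 = sub(1, -3) = 4
  v4 = add(1, 1) = 2
  v5 = max2(2, 4) = 4
  v6 = sub(-3, 4) = -7

After the edit, cleaning proceeds:
  v3: a read changed (in3 -3->-8) — executes, giving 9.
  v5: a read changed (v3 4->9) — executes, giving 9.
  v6: a read changed (in3 -3->-8; v5 4->9) — executes, giving -17.

Demanding v6 again yields -17.
3 computations run: v3, v5, v6.
The nodes whose values change: in3, v3, v5, v6.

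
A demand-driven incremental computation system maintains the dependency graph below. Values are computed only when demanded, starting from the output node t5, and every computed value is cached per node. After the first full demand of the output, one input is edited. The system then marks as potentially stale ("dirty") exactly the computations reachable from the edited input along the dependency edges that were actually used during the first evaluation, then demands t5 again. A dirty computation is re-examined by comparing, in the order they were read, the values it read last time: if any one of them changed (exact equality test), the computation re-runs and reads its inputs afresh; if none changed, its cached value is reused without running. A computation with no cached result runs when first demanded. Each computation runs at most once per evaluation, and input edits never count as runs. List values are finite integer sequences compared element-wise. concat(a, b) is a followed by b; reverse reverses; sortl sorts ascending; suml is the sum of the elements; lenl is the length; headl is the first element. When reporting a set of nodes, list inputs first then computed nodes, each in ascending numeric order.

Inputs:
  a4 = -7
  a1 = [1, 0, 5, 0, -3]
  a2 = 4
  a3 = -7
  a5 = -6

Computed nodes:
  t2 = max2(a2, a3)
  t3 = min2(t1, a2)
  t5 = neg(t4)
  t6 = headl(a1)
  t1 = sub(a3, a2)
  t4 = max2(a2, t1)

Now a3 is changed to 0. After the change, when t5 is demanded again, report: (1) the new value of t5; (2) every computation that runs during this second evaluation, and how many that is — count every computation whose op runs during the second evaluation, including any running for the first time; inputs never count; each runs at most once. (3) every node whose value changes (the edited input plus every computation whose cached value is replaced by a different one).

New value of t5: -4.
Computations that run: t1, t4 — 2 in total.
Values that change: a3, t1.
Key observation: the change is absorbed at t4 — it re-runs but produces the same value, and the output's value is unchanged.

First evaluation (everything demanded from the output):
  t1 = sub(-7, 4) = -11
  t4 = max2(4, -11) = 4
  t5 = neg(4) = -4

Propagation after the edit:
  t1: runs — a3 -7->0; result -4.
  t4: runs — t1 -11->-4; result 4 (same value as before).
  t5: checked — values it read are unchanged (t4 unchanged); reused cached -4 without running.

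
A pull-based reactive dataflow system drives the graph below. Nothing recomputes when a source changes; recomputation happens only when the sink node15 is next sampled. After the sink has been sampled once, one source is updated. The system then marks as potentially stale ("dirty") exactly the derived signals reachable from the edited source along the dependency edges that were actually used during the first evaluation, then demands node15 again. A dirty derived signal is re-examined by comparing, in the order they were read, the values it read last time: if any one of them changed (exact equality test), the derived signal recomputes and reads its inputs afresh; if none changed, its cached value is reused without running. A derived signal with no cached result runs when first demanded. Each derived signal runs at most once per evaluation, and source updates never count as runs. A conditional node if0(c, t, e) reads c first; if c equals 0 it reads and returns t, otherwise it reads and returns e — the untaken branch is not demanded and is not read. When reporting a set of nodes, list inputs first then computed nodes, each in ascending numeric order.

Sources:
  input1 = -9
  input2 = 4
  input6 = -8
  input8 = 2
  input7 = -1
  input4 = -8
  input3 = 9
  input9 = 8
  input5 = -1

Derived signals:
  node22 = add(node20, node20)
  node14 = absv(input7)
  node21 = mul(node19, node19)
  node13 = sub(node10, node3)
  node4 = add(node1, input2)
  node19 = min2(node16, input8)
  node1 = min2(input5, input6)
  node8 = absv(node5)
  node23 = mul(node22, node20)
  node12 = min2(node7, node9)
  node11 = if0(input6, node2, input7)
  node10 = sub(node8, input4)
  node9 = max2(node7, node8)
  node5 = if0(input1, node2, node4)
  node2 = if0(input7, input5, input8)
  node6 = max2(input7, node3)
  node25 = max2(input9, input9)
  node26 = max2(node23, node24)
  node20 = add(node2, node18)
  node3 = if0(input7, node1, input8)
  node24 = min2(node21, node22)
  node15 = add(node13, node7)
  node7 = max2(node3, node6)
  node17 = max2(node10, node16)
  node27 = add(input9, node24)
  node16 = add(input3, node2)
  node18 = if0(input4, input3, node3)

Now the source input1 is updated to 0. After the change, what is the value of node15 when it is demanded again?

New value of node15: 10.
Key observation: a condition flipped, so demand reaches new nodes — node2 runs for the first time.

First evaluation (everything demanded from the output):
  node1 = min2(-1, -8) = -8
  node3 = if0(input7=-1 -> else branch input8) = 2
  node4 = add(-8, 4) = -4
  node5 = if0(input1=-9 -> else branch node4) = -4
  node6 = max2(-1, 2) = 2
  node7 = max2(2, 2) = 2
  node8 = absv(-4) = 4
  node10 = sub(4, -8) = 12
  node13 = sub(12, 2) = 10
  node15 = add(10, 2) = 12

Propagation after the edit:
  node2: demanded for the first time — runs, produces 2.
  node5: runs — input1 -9->0; result 2.
  node8: runs — node5 -4->2; result 2.
  node10: runs — node8 4->2; result 10.
  node13: runs — node10 12->10; result 8.
  node15: runs — node13 10->8; result 10.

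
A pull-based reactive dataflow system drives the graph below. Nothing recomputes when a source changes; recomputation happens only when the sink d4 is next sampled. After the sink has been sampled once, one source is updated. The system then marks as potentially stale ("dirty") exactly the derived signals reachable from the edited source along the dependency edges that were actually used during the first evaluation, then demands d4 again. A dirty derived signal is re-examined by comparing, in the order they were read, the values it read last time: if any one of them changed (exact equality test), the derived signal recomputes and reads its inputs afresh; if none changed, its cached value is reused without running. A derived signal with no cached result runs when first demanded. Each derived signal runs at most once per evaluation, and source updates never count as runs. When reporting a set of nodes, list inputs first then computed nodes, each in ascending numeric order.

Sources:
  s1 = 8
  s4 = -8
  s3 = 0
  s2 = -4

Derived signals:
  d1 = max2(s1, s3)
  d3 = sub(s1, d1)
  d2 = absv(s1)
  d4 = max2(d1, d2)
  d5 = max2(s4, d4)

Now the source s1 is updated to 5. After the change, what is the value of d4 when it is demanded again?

New value of d4: 5.

First evaluation (everything demanded from the output):
  d1 = max2(8, 0) = 8
  d2 = absv(8) = 8
  d4 = max2(8, 8) = 8

Propagation after the edit:
  d1: runs — s1 8->5; result 5.
  d2: runs — s1 8->5; result 5.
  d4: runs — d1 8->5; d2 8->5; result 5.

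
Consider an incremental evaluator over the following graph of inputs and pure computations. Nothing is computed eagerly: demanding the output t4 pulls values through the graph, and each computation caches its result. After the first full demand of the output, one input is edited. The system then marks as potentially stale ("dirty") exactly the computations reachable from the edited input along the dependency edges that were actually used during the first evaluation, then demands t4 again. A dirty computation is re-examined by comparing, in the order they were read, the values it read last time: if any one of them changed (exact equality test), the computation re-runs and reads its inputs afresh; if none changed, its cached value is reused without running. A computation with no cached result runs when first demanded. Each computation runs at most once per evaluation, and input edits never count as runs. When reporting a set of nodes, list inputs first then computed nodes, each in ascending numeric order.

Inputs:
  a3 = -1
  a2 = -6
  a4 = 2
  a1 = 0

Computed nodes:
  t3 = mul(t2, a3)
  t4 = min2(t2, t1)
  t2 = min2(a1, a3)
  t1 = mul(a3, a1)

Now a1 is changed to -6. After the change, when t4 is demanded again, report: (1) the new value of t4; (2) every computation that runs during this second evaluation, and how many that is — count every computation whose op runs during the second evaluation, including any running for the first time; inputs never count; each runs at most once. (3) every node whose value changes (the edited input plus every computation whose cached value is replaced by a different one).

Initial pass — values computed on the first demand:
  t1 = mul(-1, 0) = 0
  t2 = min2(0, -1) = -1
  t4 = min2(-1, 0) = -1

Second demand — change propagation:
  t1: re-runs because a1 0->-6; new result 6.
  t2: re-runs because a1 0->-6; new result -6.
  t4: re-runs because t2 -1->-6; t1 0->6; new result -6.

t4 now evaluates to -6.
Run set: t1, t2, t4 (3 run).
Changed values: a1, t1, t2, t4.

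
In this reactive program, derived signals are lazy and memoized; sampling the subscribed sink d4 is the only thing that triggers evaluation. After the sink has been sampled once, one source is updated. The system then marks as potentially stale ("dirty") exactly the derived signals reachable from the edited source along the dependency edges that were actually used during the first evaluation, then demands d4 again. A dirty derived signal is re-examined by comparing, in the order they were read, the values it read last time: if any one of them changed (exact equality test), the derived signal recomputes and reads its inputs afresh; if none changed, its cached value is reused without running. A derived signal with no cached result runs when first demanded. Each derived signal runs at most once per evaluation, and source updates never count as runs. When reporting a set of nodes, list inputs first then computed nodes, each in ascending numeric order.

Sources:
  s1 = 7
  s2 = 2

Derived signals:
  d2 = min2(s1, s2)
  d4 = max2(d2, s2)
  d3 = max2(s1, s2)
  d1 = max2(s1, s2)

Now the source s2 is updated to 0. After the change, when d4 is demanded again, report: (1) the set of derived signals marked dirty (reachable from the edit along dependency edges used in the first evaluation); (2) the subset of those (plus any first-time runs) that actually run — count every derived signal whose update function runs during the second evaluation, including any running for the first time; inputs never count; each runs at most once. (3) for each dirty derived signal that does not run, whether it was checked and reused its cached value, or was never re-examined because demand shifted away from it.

First demand of the output computes:
  d2 = min2(7, 2) = 2
  d4 = max2(2, 2) = 2

After the edit, cleaning proceeds:
  d2: a read changed (s2 2->0) — executes, giving 0.
  d4: a read changed (d2 2->0; s2 2->0) — executes, giving 0.

The edit dirties: d2, d4.
2 derived signals run: d2, d4.
No dirty derived signal escaped a run.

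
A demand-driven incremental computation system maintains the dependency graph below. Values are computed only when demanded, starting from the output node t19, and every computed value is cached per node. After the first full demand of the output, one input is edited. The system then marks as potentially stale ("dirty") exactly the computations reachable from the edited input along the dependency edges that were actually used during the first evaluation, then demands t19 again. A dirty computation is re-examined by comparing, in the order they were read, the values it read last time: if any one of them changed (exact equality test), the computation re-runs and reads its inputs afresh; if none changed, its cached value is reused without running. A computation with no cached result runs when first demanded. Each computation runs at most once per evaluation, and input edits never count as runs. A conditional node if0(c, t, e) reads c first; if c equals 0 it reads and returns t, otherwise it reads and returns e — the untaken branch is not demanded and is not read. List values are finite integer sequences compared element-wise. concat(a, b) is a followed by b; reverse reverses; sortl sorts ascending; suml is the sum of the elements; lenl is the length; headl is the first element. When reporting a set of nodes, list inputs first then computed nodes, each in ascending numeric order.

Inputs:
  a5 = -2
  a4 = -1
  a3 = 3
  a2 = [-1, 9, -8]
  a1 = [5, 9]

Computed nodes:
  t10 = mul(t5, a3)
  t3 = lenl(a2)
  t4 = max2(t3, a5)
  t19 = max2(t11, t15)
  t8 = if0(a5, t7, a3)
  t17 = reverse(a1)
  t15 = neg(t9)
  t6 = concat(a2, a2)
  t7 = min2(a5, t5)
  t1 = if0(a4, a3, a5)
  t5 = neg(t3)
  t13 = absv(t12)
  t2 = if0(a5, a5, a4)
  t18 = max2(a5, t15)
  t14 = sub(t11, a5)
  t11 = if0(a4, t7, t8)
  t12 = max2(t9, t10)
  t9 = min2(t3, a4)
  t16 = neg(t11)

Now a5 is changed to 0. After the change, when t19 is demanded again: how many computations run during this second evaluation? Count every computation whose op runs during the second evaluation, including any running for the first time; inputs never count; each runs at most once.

Computations that run: t5, t7, t8, t11, t19 — 5 in total.
Key observation: a condition flipped, so demand reaches new nodes — t5, t7 run for the first time.

First evaluation (everything demanded from the output):
  t3 = lenl([-1, 9, -8]) = 3
  t8 = if0(a5=-2 -> else branch a3) = 3
  t9 = min2(3, -1) = -1
  t11 = if0(a4=-1 -> else branch t8) = 3
  t15 = neg(-1) = 1
  t19 = max2(3, 1) = 3

Propagation after the edit:
  t5: demanded for the first time — runs, produces -3.
  t7: demanded for the first time — runs, produces -3.
  t8: runs — a5 -2->0; result -3.
  t11: runs — t8 3->-3; result -3.
  t19: runs — t11 3->-3; result 1.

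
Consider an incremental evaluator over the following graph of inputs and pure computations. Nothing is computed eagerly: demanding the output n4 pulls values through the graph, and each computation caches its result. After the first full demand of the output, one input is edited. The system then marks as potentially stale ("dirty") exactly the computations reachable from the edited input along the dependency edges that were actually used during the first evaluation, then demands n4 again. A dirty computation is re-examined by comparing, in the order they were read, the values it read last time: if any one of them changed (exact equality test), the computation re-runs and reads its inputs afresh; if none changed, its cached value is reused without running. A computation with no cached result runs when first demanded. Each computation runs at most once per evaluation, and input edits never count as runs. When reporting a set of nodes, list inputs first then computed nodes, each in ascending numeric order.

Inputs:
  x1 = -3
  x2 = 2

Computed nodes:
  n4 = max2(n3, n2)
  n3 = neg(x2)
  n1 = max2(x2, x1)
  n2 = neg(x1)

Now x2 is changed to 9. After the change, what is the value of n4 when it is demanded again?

n4 now evaluates to 3.

Initial pass — values computed on the first demand:
  n2 = neg(-3) = 3
  n3 = neg(2) = -2
  n4 = max2(-2, 3) = 3

Second demand — change propagation:
  n3: re-runs because x2 2->9; new result -9.
  n4: re-runs because n3 -2->-9; new result 3 (unchanged).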